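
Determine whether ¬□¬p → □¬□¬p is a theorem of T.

Tableau for the negation ¬(¬□¬p → □¬□¬p):
1. ¬(¬□¬p → □¬□¬p), u
2. ¬□¬p, u   [¬→-rule on 1]
3. ¬□¬□¬p, u   [¬→-rule on 1]
4. p, v   [¬□-rule on 2: fresh world v, uRv]
5. □¬p, w   [¬□-rule on 3: fresh world w, uRw]
6. ¬p, w   [□-rule on 5 via wRw]
Accessibility: uRu, uRv, uRw, vRv, wRw
The negation has an open branch (countermodel exists).

No, not valid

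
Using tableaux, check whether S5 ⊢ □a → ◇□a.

Tableau for the negation ¬(□a → ◇□a):
1. ¬(□a → ◇□a), u
2. □a, u   [¬→-rule on 1]
3. ¬◇□a, u   [¬→-rule on 1]
4. a, u   [□-rule on 2 via uRu]
5. ¬□a, u   [¬◇-rule on 3 via uRu]
6. ¬a, v   [¬□-rule on 5: fresh world v, uRv]
7. a, v   [□-rule on 2 via uRv]
Accessibility: uRu, uRv, vRu, vRv
Branch closes: a and ¬a both at v.
All branches of the negation close; one closing branch shown above.

Valid in S5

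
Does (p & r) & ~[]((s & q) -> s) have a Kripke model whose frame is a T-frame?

1. (p & r) & ~[]((s & q) -> s), w0
2. p & r, w0   [&-rule on 1]
3. ~[]((s & q) -> s), w0   [&-rule on 1]
4. p, w0   [&-rule on 2]
5. r, w0   [&-rule on 2]
6. ~((s & q) -> s), w1   [~[]-rule on 3: fresh world w1, w0Rw1]
7. s & q, w1   [~->-rule on 6]
8. ~s, w1   [~->-rule on 6]
9. s, w1   [&-rule on 7]
10. q, w1   [&-rule on 7]
Accessibility: w0Rw0, w0Rw1, w1Rw1
Branch closes: s and ~s both at w1.
Every branch closes; the branch above is one of them.

Unsatisfiable (every branch closes)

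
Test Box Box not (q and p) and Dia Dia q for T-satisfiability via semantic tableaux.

Satisfiable

1. Box Box not (q and p) and Dia Dia q, 0
2. Box Box not (q and p), 0
3. Dia Dia q, 0
4. Box not (q and p), 0
5. not (q and p), 0
6. not p, 0
7. Dia q, 1
8. Box not (q and p), 1
9. not (q and p), 1
10. not p, 1
11. q, 2
12. not (q and p), 2
13. not p, 2
Accessibility: 0R0, 0R1, 1R1, 1R2, 2R2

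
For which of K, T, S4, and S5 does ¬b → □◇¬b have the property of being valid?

S5

S5-tableau for the negation ¬(¬b → □◇¬b):
1. ¬(¬b → □◇¬b), u
2. ¬b, u   [¬→-rule on 1]
3. ¬□◇¬b, u   [¬→-rule on 1]
4. ¬◇¬b, v   [¬□-rule on 3: fresh world v, uRv]
5. b, u   [¬◇-rule on 4 via vRu]
Accessibility: uRu, uRv, vRu, vRv
Branch closes: b and ¬b both at u.
Every branch closes (one shown): valid in S5.
S4-tableau for the negation ¬(¬b → □◇¬b):
1. ¬(¬b → □◇¬b), u
2. ¬b, u   [¬→-rule on 1]
3. ¬□◇¬b, u   [¬→-rule on 1]
4. ¬◇¬b, v   [¬□-rule on 3: fresh world v, uRv]
5. b, v   [¬◇-rule on 4 via vRv]
Accessibility: uRu, uRv, vRv
Complete open branch: countermodel on an S4-frame, so not valid in S4, nor in K, T (the same frame is also a K-frame and a T-frame).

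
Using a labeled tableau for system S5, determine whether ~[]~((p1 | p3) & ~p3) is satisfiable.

Satisfiable

1. ~[]~((p1 | p3) & ~p3), u
2. (p1 | p3) & ~p3, v
3. p1 | p3, v
4. ~p3, v
5. p1, v
Accessibility: uRu, uRv, vRu, vRv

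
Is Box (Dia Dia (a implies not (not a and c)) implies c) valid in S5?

Not valid

Tableau for the negation not Box (Dia Dia (a implies not (not a and c)) implies c):
1. not Box (Dia Dia (a implies not (not a and c)) implies c), u
2. not (Dia Dia (a implies not (not a and c)) implies c), v
3. Dia Dia (a implies not (not a and c)), v
4. not c, v
5. Dia (a implies not (not a and c)), w
6. a implies not (not a and c), x
7. not (not a and c), x
8. not c, x
Accessibility: uRu, uRv, uRw, uRx, vRu, vRv, vRw, vRx, wRu, wRv, wRw, wRx, xRu, xRv, xRw, xRx
The negation has an open branch (countermodel exists).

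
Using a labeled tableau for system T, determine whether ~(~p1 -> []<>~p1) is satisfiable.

Yes, satisfiable

1. ~(~p1 -> []<>~p1), w0
2. ~p1, w0
3. ~[]<>~p1, w0
4. ~<>~p1, w1
5. p1, w1
Accessibility: w0Rw0, w0Rw1, w1Rw1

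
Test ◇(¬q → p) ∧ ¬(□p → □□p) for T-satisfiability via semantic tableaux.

Satisfiable

1. ◇(¬q → p) ∧ ¬(□p → □□p), w0
2. ◇(¬q → p), w0   [∧-rule on 1]
3. ¬(□p → □□p), w0   [∧-rule on 1]
4. □p, w0   [¬→-rule on 3]
5. ¬□□p, w0   [¬→-rule on 3]
6. p, w0   [□-rule on 4 via w0Rw0]
7. ¬q → p, w1   [◇-rule on 2: fresh world w1, w0Rw1]
8. p, w1   [□-rule on 4 via w0Rw1]
9. ¬□p, w2   [¬□-rule on 5: fresh world w2, w0Rw2]
10. p, w2   [□-rule on 4 via w0Rw2]
11. ¬p, w3   [¬□-rule on 9: fresh world w3, w2Rw3]
Accessibility: w0Rw0, w0Rw1, w0Rw2, w1Rw1, w2Rw2, w2Rw3, w3Rw3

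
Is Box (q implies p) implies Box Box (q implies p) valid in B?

Tableau for the negation not (Box (q implies p) implies Box Box (q implies p)):
1. not (Box (q implies p) implies Box Box (q implies p)), u
2. Box (q implies p), u
3. not Box Box (q implies p), u
4. q implies p, u
5. p, u
6. not Box (q implies p), v
7. q implies p, v
8. p, v
9. not (q implies p), w
10. q, w
11. not p, w
Accessibility: uRu, uRv, vRu, vRv, vRw, wRv, wRw
The negation has an open branch (countermodel exists).

No, not valid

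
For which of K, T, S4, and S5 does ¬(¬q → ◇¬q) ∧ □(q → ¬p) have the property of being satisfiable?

T-tableau for the formula:
1. ¬(¬q → ◇¬q) ∧ □(q → ¬p), w0
2. ¬(¬q → ◇¬q), w0
3. □(q → ¬p), w0
4. ¬q, w0
5. ¬◇¬q, w0
6. q → ¬p, w0
7. q, w0
Accessibility: w0Rw0
Branch closes: q and ¬q both at w0.
Every branch closes (one shown): unsatisfiable in T, hence also in S4, S5 (every S4/S5-frame is a T-frame).
K-tableau for the formula:
1. ¬(¬q → ◇¬q) ∧ □(q → ¬p), w0
2. ¬(¬q → ◇¬q), w0
3. □(q → ¬p), w0
4. ¬q, w0
5. ¬◇¬q, w0
Complete open branch: satisfiable in K.

K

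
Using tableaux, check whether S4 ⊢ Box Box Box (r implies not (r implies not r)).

Valid

Tableau for the negation not Box Box Box (r implies not (r implies not r)):
1. not Box Box Box (r implies not (r implies not r)), 0
2. not Box Box (r implies not (r implies not r)), 1   [neg-Box-rule on 1: fresh world 1, 0R1]
3. not Box (r implies not (r implies not r)), 2   [neg-Box-rule on 2: fresh world 2, 1R2]
4. not (r implies not (r implies not r)), 3   [neg-Box-rule on 3: fresh world 3, 2R3]
5. r, 3   [neg-implies-rule on 4]
6. r implies not r, 3   [neg-implies-rule on 4]
7. not r, 3   [implies-rule on 6 (branches; this branch)]
Accessibility: 0R0, 0R1, 0R2, 0R3, 1R1, 1R2, 1R3, 2R2, 2R3, 3R3
Branch closes: r and not r both at 3.
Every branch of the negation's tableau closes; the branch above is one of them.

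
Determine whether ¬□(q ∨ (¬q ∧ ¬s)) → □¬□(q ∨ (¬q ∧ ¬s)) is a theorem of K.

Tableau for the negation ¬(¬□(q ∨ (¬q ∧ ¬s)) → □¬□(q ∨ (¬q ∧ ¬s))):
1. ¬(¬□(q ∨ (¬q ∧ ¬s)) → □¬□(q ∨ (¬q ∧ ¬s))), u
2. ¬□(q ∨ (¬q ∧ ¬s)), u   [¬→-rule on 1]
3. ¬□¬□(q ∨ (¬q ∧ ¬s)), u   [¬→-rule on 1]
4. ¬(q ∨ (¬q ∧ ¬s)), v   [¬□-rule on 2: fresh world v, uRv]
5. ¬q, v   [¬∨-rule on 4]
6. ¬(¬q ∧ ¬s), v   [¬∨-rule on 4]
7. s, v   [¬∧-rule on 6 (branches; this branch)]
8. □(q ∨ (¬q ∧ ¬s)), w   [¬□-rule on 3: fresh world w, uRw]
Accessibility: uRv, uRw
The negation has an open branch (countermodel exists).

No, not valid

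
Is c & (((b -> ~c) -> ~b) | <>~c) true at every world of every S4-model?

Invalid (countermodel exists)

Tableau for the negation ~(c & (((b -> ~c) -> ~b) | <>~c)):
1. ~(c & (((b -> ~c) -> ~b) | <>~c)), u
2. ~c, u
Accessibility: uRu
The negation has an open branch (countermodel exists).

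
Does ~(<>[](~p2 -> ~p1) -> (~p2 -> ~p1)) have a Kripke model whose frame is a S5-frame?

Unsatisfiable (every branch closes)

1. ~(<>[](~p2 -> ~p1) -> (~p2 -> ~p1)), 0
2. <>[](~p2 -> ~p1), 0
3. ~(~p2 -> ~p1), 0
4. ~p2, 0
5. p1, 0
6. [](~p2 -> ~p1), 1
7. ~p2 -> ~p1, 0
8. ~p2 -> ~p1, 1
9. ~p1, 0
Accessibility: 0R0, 0R1, 1R0, 1R1
Branch closes: p1 and ~p1 both at 0.
Every branch closes; the branch above is one of them.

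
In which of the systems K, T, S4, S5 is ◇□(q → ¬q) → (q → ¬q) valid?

S5

S5-tableau for the negation ¬(◇□(q → ¬q) → (q → ¬q)):
1. ¬(◇□(q → ¬q) → (q → ¬q)), 0
2. ◇□(q → ¬q), 0
3. ¬(q → ¬q), 0
4. q, 0
5. □(q → ¬q), 1
6. q → ¬q, 0
7. q → ¬q, 1
8. ¬q, 0
Accessibility: 0R0, 0R1, 1R0, 1R1
Branch closes: q and ¬q both at 0.
Every branch closes (one shown): valid in S5.
S4-tableau for the negation ¬(◇□(q → ¬q) → (q → ¬q)):
1. ¬(◇□(q → ¬q) → (q → ¬q)), 0
2. ◇□(q → ¬q), 0
3. ¬(q → ¬q), 0
4. q, 0
5. □(q → ¬q), 1
6. q → ¬q, 1
7. ¬q, 1
Accessibility: 0R0, 0R1, 1R1
Complete open branch: countermodel on an S4-frame, so not valid in S4, nor in K, T (the same frame is also a K-frame and a T-frame).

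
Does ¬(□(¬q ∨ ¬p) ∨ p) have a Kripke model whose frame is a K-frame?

Satisfiable

1. ¬(□(¬q ∨ ¬p) ∨ p), u
2. ¬□(¬q ∨ ¬p), u
3. ¬p, u
4. ¬(¬q ∨ ¬p), v
5. q, v
6. p, v
Accessibility: uRv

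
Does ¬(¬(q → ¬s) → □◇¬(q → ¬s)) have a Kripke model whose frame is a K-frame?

1. ¬(¬(q → ¬s) → □◇¬(q → ¬s)), u
2. ¬(q → ¬s), u   [¬→-rule on 1]
3. ¬□◇¬(q → ¬s), u   [¬→-rule on 1]
4. q, u   [¬→-rule on 2]
5. s, u   [¬→-rule on 2]
6. ¬◇¬(q → ¬s), v   [¬□-rule on 3: fresh world v, uRv]
Accessibility: uRv

Satisfiable (open branch found)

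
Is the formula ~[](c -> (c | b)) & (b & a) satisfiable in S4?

Unsatisfiable

1. ~[](c -> (c | b)) & (b & a), u
2. ~[](c -> (c | b)), u
3. b & a, u
4. b, u
5. a, u
6. ~(c -> (c | b)), v
7. c, v
8. ~(c | b), v
9. ~c, v
10. ~b, v
Accessibility: uRu, uRv, vRv
Branch closes: c and ~c both at v.
Every branch closes; the branch above is one of them.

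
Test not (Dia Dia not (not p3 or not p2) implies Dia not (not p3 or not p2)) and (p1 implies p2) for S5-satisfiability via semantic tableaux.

1. not (Dia Dia not (not p3 or not p2) implies Dia not (not p3 or not p2)) and (p1 implies p2), 0
2. not (Dia Dia not (not p3 or not p2) implies Dia not (not p3 or not p2)), 0   [and-rule on 1]
3. p1 implies p2, 0   [and-rule on 1]
4. Dia Dia not (not p3 or not p2), 0   [neg-implies-rule on 2]
5. not Dia not (not p3 or not p2), 0   [neg-implies-rule on 2]
6. not p3 or not p2, 0   [neg-Dia-rule on 5 via 0R0]
7. p2, 0   [implies-rule on 3 (branches; this branch)]
8. not p3, 0   [or-rule on 6 (branches; this branch)]
9. Dia not (not p3 or not p2), 1   [Dia-rule on 4: fresh world 1, 0R1]
10. not p3 or not p2, 1   [neg-Dia-rule on 5 via 0R1]
11. not p2, 1   [or-rule on 10 (branches; this branch)]
12. not (not p3 or not p2), 2   [Dia-rule on 9: fresh world 2, 1R2]
13. p3, 2   [neg-or-rule on 12]
14. p2, 2   [neg-or-rule on 12]
15. not p3 or not p2, 2   [neg-Dia-rule on 5 via 0R2]
16. not p2, 2   [or-rule on 15 (branches; this branch)]
Accessibility: 0R0, 0R1, 0R2, 1R0, 1R1, 1R2, 2R0, 2R1, 2R2
Branch closes: p2 and not p2 both at 2.
Every branch closes; the branch above is one of them.

Unsatisfiable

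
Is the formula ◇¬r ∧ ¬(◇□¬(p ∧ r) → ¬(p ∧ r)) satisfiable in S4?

Yes, satisfiable

1. ◇¬r ∧ ¬(◇□¬(p ∧ r) → ¬(p ∧ r)), u
2. ◇¬r, u
3. ¬(◇□¬(p ∧ r) → ¬(p ∧ r)), u
4. ◇□¬(p ∧ r), u
5. p ∧ r, u
6. p, u
7. r, u
8. ¬r, v
9. □¬(p ∧ r), w
10. ¬(p ∧ r), w
11. ¬r, w
Accessibility: uRu, uRv, uRw, vRv, wRw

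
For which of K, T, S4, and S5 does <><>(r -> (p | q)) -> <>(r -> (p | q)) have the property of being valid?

S4, S5

T-tableau for the negation ~(<><>(r -> (p | q)) -> <>(r -> (p | q))):
1. ~(<><>(r -> (p | q)) -> <>(r -> (p | q))), w0
2. <><>(r -> (p | q)), w0   [~->-rule on 1]
3. ~<>(r -> (p | q)), w0   [~->-rule on 1]
4. ~(r -> (p | q)), w0   [~<>-rule on 3 via w0Rw0]
5. r, w0   [~->-rule on 4]
6. ~(p | q), w0   [~->-rule on 4]
7. ~p, w0   [~|-rule on 6]
8. ~q, w0   [~|-rule on 6]
9. <>(r -> (p | q)), w1   [<>-rule on 2: fresh world w1, w0Rw1]
10. ~(r -> (p | q)), w1   [~<>-rule on 3 via w0Rw1]
11. r, w1   [~->-rule on 10]
12. ~(p | q), w1   [~->-rule on 10]
13. ~p, w1   [~|-rule on 12]
14. ~q, w1   [~|-rule on 12]
15. r -> (p | q), w2   [<>-rule on 9: fresh world w2, w1Rw2]
16. p | q, w2   [->-rule on 15 (branches; this branch)]
17. q, w2   [|-rule on 16 (branches; this branch)]
Accessibility: w0Rw0, w0Rw1, w1Rw1, w1Rw2, w2Rw2
Complete open branch: countermodel on a T-frame, so not valid in T, nor in K (the same frame is also a K-frame).
S4-tableau for the negation ~(<><>(r -> (p | q)) -> <>(r -> (p | q))):
1. ~(<><>(r -> (p | q)) -> <>(r -> (p | q))), w0
2. <><>(r -> (p | q)), w0   [~->-rule on 1]
3. ~<>(r -> (p | q)), w0   [~->-rule on 1]
4. ~(r -> (p | q)), w0   [~<>-rule on 3 via w0Rw0]
5. r, w0   [~->-rule on 4]
6. ~(p | q), w0   [~->-rule on 4]
7. ~p, w0   [~|-rule on 6]
8. ~q, w0   [~|-rule on 6]
9. <>(r -> (p | q)), w1   [<>-rule on 2: fresh world w1, w0Rw1]
10. ~(r -> (p | q)), w1   [~<>-rule on 3 via w0Rw1]
11. r, w1   [~->-rule on 10]
12. ~(p | q), w1   [~->-rule on 10]
13. ~p, w1   [~|-rule on 12]
14. ~q, w1   [~|-rule on 12]
15. r -> (p | q), w2   [<>-rule on 9: fresh world w2, w1Rw2]
16. ~(r -> (p | q)), w2   [~<>-rule on 3 via w0Rw2]
17. r, w2   [~->-rule on 16]
18. ~(p | q), w2   [~->-rule on 16]
19. ~p, w2   [~|-rule on 18]
20. ~q, w2   [~|-rule on 18]
21. p | q, w2   [->-rule on 15 (branches; this branch)]
22. q, w2   [|-rule on 21 (branches; this branch)]
Accessibility: w0Rw0, w0Rw1, w0Rw2, w1Rw1, w1Rw2, w2Rw2
Branch closes: q and ~q both at w2.
Every branch closes (one shown): valid in S4, hence also in S5 (every theorem of S4 is a theorem of S5).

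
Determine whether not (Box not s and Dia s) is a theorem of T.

Valid

Tableau for the negation Box not s and Dia s:
1. Box not s and Dia s, w0
2. Box not s, w0
3. Dia s, w0
4. not s, w0
5. s, w1
6. not s, w1
Accessibility: w0Rw0, w0Rw1, w1Rw1
Branch closes: s and not s both at w1.
All branches of the negation close; one closing branch shown above.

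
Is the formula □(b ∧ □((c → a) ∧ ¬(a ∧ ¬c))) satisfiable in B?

Yes, satisfiable

1. □(b ∧ □((c → a) ∧ ¬(a ∧ ¬c))), u
2. b ∧ □((c → a) ∧ ¬(a ∧ ¬c)), u   [□-rule on 1 via uRu]
3. b, u   [∧-rule on 2]
4. □((c → a) ∧ ¬(a ∧ ¬c)), u   [∧-rule on 2]
5. (c → a) ∧ ¬(a ∧ ¬c), u   [□-rule on 4 via uRu]
6. c → a, u   [∧-rule on 5]
7. ¬(a ∧ ¬c), u   [∧-rule on 5]
8. a, u   [→-rule on 6 (branches; this branch)]
9. c, u   [¬∧-rule on 7 (branches; this branch)]
Accessibility: uRu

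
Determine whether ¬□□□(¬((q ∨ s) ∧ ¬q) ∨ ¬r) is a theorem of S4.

Tableau for the negation □□□(¬((q ∨ s) ∧ ¬q) ∨ ¬r):
1. □□□(¬((q ∨ s) ∧ ¬q) ∨ ¬r), w0
2. □□(¬((q ∨ s) ∧ ¬q) ∨ ¬r), w0
3. □(¬((q ∨ s) ∧ ¬q) ∨ ¬r), w0
4. ¬((q ∨ s) ∧ ¬q) ∨ ¬r, w0
5. ¬r, w0
Accessibility: w0Rw0
The negation has an open branch (countermodel exists).

No, not valid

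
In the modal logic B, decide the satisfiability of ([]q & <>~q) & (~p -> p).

Unsatisfiable

1. ([]q & <>~q) & (~p -> p), w0
2. []q & <>~q, w0
3. ~p -> p, w0
4. []q, w0
5. <>~q, w0
6. q, w0
7. p, w0
8. ~q, w1
9. q, w1
Accessibility: w0Rw0, w0Rw1, w1Rw0, w1Rw1
Branch closes: q and ~q both at w1.
Every branch closes; the branch above is one of them.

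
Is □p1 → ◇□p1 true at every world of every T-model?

Valid in T

Tableau for the negation ¬(□p1 → ◇□p1):
1. ¬(□p1 → ◇□p1), u
2. □p1, u
3. ¬◇□p1, u
4. p1, u
5. ¬□p1, u
6. ¬p1, v
7. p1, v
Accessibility: uRu, uRv, vRv
Branch closes: p1 and ¬p1 both at v.
All branches of the negation close; one closing branch shown above.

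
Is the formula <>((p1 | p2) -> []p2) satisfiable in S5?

Yes, satisfiable

1. <>((p1 | p2) -> []p2), u
2. (p1 | p2) -> []p2, v
3. []p2, v
4. p2, u
5. p2, v
Accessibility: uRu, uRv, vRu, vRv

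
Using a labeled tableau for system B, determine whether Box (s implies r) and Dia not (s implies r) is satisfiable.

1. Box (s implies r) and Dia not (s implies r), 0
2. Box (s implies r), 0
3. Dia not (s implies r), 0
4. s implies r, 0
5. r, 0
6. not (s implies r), 1
7. s, 1
8. not r, 1
9. s implies r, 1
10. r, 1
Accessibility: 0R0, 0R1, 1R0, 1R1
Branch closes: r and not r both at 1.
(One branch shown.) All branches close.

Unsatisfiable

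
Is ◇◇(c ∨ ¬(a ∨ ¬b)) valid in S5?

Tableau for the negation ¬◇◇(c ∨ ¬(a ∨ ¬b)):
1. ¬◇◇(c ∨ ¬(a ∨ ¬b)), u
2. ¬◇(c ∨ ¬(a ∨ ¬b)), u   [¬◇-rule on 1 via uRu]
3. ¬(c ∨ ¬(a ∨ ¬b)), u   [¬◇-rule on 2 via uRu]
4. ¬c, u   [¬∨-rule on 3]
5. a ∨ ¬b, u   [¬∨-rule on 3]
6. ¬b, u   [∨-rule on 5 (branches; this branch)]
Accessibility: uRu
The negation has an open branch (countermodel exists).

Not valid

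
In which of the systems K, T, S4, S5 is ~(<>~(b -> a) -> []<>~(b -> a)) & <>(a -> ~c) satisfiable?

S4-tableau for the formula:
1. ~(<>~(b -> a) -> []<>~(b -> a)) & <>(a -> ~c), 0
2. ~(<>~(b -> a) -> []<>~(b -> a)), 0
3. <>(a -> ~c), 0
4. <>~(b -> a), 0
5. ~[]<>~(b -> a), 0
6. a -> ~c, 1
7. ~c, 1
8. ~(b -> a), 2
9. b, 2
10. ~a, 2
11. ~<>~(b -> a), 3
12. b -> a, 3
13. a, 3
Accessibility: 0R0, 0R1, 0R2, 0R3, 1R1, 2R2, 3R3
Complete open branch: satisfiable in S4, hence also in K, T (this S4-model is also a K-model and a T-model).
S5-tableau for the formula:
1. ~(<>~(b -> a) -> []<>~(b -> a)) & <>(a -> ~c), 0
2. ~(<>~(b -> a) -> []<>~(b -> a)), 0
3. <>(a -> ~c), 0
4. <>~(b -> a), 0
5. ~[]<>~(b -> a), 0
6. a -> ~c, 1
7. ~c, 1
8. ~(b -> a), 2
9. b, 2
10. ~a, 2
11. ~<>~(b -> a), 3
12. b -> a, 0
13. b -> a, 1
14. b -> a, 2
15. b -> a, 3
16. a, 0
17. a, 1
18. a, 2
Accessibility: 0R0, 0R1, 0R2, 0R3, 1R0, 1R1, 1R2, 1R3, 2R0, 2R1, 2R2, 2R3, 3R0, 3R1, 3R2, 3R3
Branch closes: a and ~a both at 2.
Every branch closes (one shown): unsatisfiable in S5.

K, T, S4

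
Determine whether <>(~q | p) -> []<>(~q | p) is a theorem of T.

Tableau for the negation ~(<>(~q | p) -> []<>(~q | p)):
1. ~(<>(~q | p) -> []<>(~q | p)), 0
2. <>(~q | p), 0   [~->-rule on 1]
3. ~[]<>(~q | p), 0   [~->-rule on 1]
4. ~q | p, 1   [<>-rule on 2: fresh world 1, 0R1]
5. p, 1   [|-rule on 4 (branches; this branch)]
6. ~<>(~q | p), 2   [~[]-rule on 3: fresh world 2, 0R2]
7. ~(~q | p), 2   [~<>-rule on 6 via 2R2]
8. q, 2   [~|-rule on 7]
9. ~p, 2   [~|-rule on 7]
Accessibility: 0R0, 0R1, 0R2, 1R1, 2R2
The negation has an open branch (countermodel exists).

Invalid (countermodel exists)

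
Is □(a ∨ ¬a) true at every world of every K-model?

Valid

Tableau for the negation ¬□(a ∨ ¬a):
1. ¬□(a ∨ ¬a), u
2. ¬(a ∨ ¬a), v
3. ¬a, v
4. a, v
Accessibility: uRv
Branch closes: a and ¬a both at v.
Every branch of the negation's tableau closes; the branch above is one of them.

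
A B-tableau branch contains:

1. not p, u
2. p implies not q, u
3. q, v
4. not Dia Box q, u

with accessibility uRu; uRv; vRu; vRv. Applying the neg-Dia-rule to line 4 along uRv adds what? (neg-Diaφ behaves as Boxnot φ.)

neg-Diaφ behaves as Boxnot φ: propagate the negated body to each accessible world.

not Box q, v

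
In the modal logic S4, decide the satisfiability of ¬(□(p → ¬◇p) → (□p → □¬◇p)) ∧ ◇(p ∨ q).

Unsatisfiable (every branch closes)

1. ¬(□(p → ¬◇p) → (□p → □¬◇p)) ∧ ◇(p ∨ q), 0
2. ¬(□(p → ¬◇p) → (□p → □¬◇p)), 0
3. ◇(p ∨ q), 0
4. □(p → ¬◇p), 0
5. ¬(□p → □¬◇p), 0
6. □p, 0
7. ¬□¬◇p, 0
8. p → ¬◇p, 0
9. p, 0
10. ¬◇p, 0
11. ¬p, 0
Accessibility: 0R0
Branch closes: p and ¬p both at 0.
Every branch closes; the branch above is one of them.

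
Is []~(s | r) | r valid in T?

No, not valid

Tableau for the negation ~([]~(s | r) | r):
1. ~([]~(s | r) | r), 0
2. ~[]~(s | r), 0   [~|-rule on 1]
3. ~r, 0   [~|-rule on 1]
4. s | r, 1   [~[]-rule on 2: fresh world 1, 0R1]
5. r, 1   [|-rule on 4 (branches; this branch)]
Accessibility: 0R0, 0R1, 1R1
The negation has an open branch (countermodel exists).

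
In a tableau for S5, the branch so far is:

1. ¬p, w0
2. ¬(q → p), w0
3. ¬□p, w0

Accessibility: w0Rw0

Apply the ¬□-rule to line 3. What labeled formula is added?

a fresh world w1 with w0Rw1, and ¬p at w1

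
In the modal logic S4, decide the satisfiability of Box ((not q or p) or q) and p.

Yes, satisfiable

1. Box ((not q or p) or q) and p, u
2. Box ((not q or p) or q), u
3. p, u
4. (not q or p) or q, u
5. q, u
Accessibility: uRu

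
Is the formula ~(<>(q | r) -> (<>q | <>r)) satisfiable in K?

Unsatisfiable

1. ~(<>(q | r) -> (<>q | <>r)), 0
2. <>(q | r), 0
3. ~(<>q | <>r), 0
4. ~<>q, 0
5. ~<>r, 0
6. q | r, 1
7. ~q, 1
8. ~r, 1
9. r, 1
Accessibility: 0R1
Branch closes: r and ~r both at 1.
Every branch closes; the branch above is one of them.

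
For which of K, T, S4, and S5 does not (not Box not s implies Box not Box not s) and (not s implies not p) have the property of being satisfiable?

K, T, S4

S5-tableau for the formula:
1. not (not Box not s implies Box not Box not s) and (not s implies not p), w0
2. not (not Box not s implies Box not Box not s), w0
3. not s implies not p, w0
4. not Box not s, w0
5. not Box not Box not s, w0
6. not p, w0
7. s, w1
8. Box not s, w2
9. not s, w0
10. not s, w1
Accessibility: w0Rw0, w0Rw1, w0Rw2, w1Rw0, w1Rw1, w1Rw2, w2Rw0, w2Rw1, w2Rw2
Branch closes: s and not s both at w1.
Every branch closes (one shown): unsatisfiable in S5.
S4-tableau for the formula:
1. not (not Box not s implies Box not Box not s) and (not s implies not p), w0
2. not (not Box not s implies Box not Box not s), w0
3. not s implies not p, w0
4. not Box not s, w0
5. not Box not Box not s, w0
6. not p, w0
7. s, w1
8. Box not s, w2
9. not s, w2
Accessibility: w0Rw0, w0Rw1, w0Rw2, w1Rw1, w2Rw2
Complete open branch: satisfiable in S4, hence also in K, T (this S4-model is also a K-model and a T-model).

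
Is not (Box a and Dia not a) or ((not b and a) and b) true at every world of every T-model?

Tableau for the negation not (not (Box a and Dia not a) or ((not b and a) and b)):
1. not (not (Box a and Dia not a) or ((not b and a) and b)), u
2. Box a and Dia not a, u   [neg-or-rule on 1]
3. not ((not b and a) and b), u   [neg-or-rule on 1]
4. Box a, u   [and-rule on 2]
5. Dia not a, u   [and-rule on 2]
6. a, u   [Box-rule on 4 via uRu]
7. not (not b and a), u   [neg-and-rule on 3 (branches; this branch)]
8. b, u   [neg-and-rule on 7 (branches; this branch)]
9. not a, v   [Dia-rule on 5: fresh world v, uRv]
10. a, v   [Box-rule on 4 via uRv]
Accessibility: uRu, uRv, vRv
Branch closes: a and not a both at v.
All branches of the negation close; one closing branch shown above.

Yes, valid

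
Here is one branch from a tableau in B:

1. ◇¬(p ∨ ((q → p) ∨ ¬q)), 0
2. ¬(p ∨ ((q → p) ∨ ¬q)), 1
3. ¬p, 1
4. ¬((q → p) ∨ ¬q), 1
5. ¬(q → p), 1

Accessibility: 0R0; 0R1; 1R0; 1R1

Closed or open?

No atom appears with both signs at the same world.

No, open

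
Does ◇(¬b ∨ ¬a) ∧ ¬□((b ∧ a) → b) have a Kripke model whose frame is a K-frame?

Unsatisfiable

1. ◇(¬b ∨ ¬a) ∧ ¬□((b ∧ a) → b), w0
2. ◇(¬b ∨ ¬a), w0
3. ¬□((b ∧ a) → b), w0
4. ¬b ∨ ¬a, w1
5. ¬a, w1
6. ¬((b ∧ a) → b), w2
7. b ∧ a, w2
8. ¬b, w2
9. b, w2
10. a, w2
Accessibility: w0Rw1, w0Rw2
Branch closes: b and ¬b both at w2.
All branches of the tableau close; one closing branch shown above.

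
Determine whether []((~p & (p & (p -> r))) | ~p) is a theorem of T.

Tableau for the negation ~[]((~p & (p & (p -> r))) | ~p):
1. ~[]((~p & (p & (p -> r))) | ~p), 0
2. ~((~p & (p & (p -> r))) | ~p), 1   [~[]-rule on 1: fresh world 1, 0R1]
3. ~(~p & (p & (p -> r))), 1   [~|-rule on 2]
4. p, 1   [~|-rule on 2]
5. ~(p & (p -> r)), 1   [~&-rule on 3 (branches; this branch)]
6. ~(p -> r), 1   [~&-rule on 5 (branches; this branch)]
7. ~r, 1   [~->-rule on 6]
Accessibility: 0R0, 0R1, 1R1
The negation has an open branch (countermodel exists).

No, not valid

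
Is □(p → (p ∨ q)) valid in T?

Tableau for the negation ¬□(p → (p ∨ q)):
1. ¬□(p → (p ∨ q)), u
2. ¬(p → (p ∨ q)), v   [¬□-rule on 1: fresh world v, uRv]
3. p, v   [¬→-rule on 2]
4. ¬(p ∨ q), v   [¬→-rule on 2]
5. ¬p, v   [¬∨-rule on 4]
6. ¬q, v   [¬∨-rule on 4]
Accessibility: uRu, uRv, vRv
Branch closes: p and ¬p both at v.
All branches of the negation close; one closing branch shown above.

Valid in T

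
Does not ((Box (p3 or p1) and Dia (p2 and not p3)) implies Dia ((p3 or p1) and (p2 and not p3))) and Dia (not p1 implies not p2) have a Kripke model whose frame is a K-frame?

Unsatisfiable (every branch closes)

1. not ((Box (p3 or p1) and Dia (p2 and not p3)) implies Dia ((p3 or p1) and (p2 and not p3))) and Dia (not p1 implies not p2), w0
2. not ((Box (p3 or p1) and Dia (p2 and not p3)) implies Dia ((p3 or p1) and (p2 and not p3))), w0
3. Dia (not p1 implies not p2), w0
4. Box (p3 or p1) and Dia (p2 and not p3), w0
5. not Dia ((p3 or p1) and (p2 and not p3)), w0
6. Box (p3 or p1), w0
7. Dia (p2 and not p3), w0
8. not p1 implies not p2, w1
9. not ((p3 or p1) and (p2 and not p3)), w1
10. p3 or p1, w1
11. not p2, w1
12. not (p2 and not p3), w1
13. p1, w1
14. p3, w1
15. p2 and not p3, w2
16. p2, w2
17. not p3, w2
18. not ((p3 or p1) and (p2 and not p3)), w2
19. p3 or p1, w2
20. not (p2 and not p3), w2
21. p1, w2
22. p3, w2
Accessibility: w0Rw1, w0Rw2
Branch closes: p3 and not p3 both at w2.
All branches of the tableau close; one closing branch shown above.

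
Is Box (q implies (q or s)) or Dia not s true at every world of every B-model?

Tableau for the negation not (Box (q implies (q or s)) or Dia not s):
1. not (Box (q implies (q or s)) or Dia not s), w0
2. not Box (q implies (q or s)), w0
3. not Dia not s, w0
4. s, w0
5. not (q implies (q or s)), w1
6. q, w1
7. not (q or s), w1
8. not q, w1
9. not s, w1
Accessibility: w0Rw0, w0Rw1, w1Rw0, w1Rw1
Branch closes: q and not q both at w1.
Every branch of the negation's tableau closes; the branch above is one of them.

Valid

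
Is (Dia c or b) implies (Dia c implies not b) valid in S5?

Not valid

Tableau for the negation not ((Dia c or b) implies (Dia c implies not b)):
1. not ((Dia c or b) implies (Dia c implies not b)), 0
2. Dia c or b, 0   [neg-implies-rule on 1]
3. not (Dia c implies not b), 0   [neg-implies-rule on 1]
4. Dia c, 0   [neg-implies-rule on 3]
5. b, 0   [neg-implies-rule on 3]
6. c, 1   [Dia-rule on 4: fresh world 1, 0R1]
Accessibility: 0R0, 0R1, 1R0, 1R1
The negation has an open branch (countermodel exists).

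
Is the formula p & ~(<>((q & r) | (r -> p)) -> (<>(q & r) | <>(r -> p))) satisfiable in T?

1. p & ~(<>((q & r) | (r -> p)) -> (<>(q & r) | <>(r -> p))), w0
2. p, w0   [&-rule on 1]
3. ~(<>((q & r) | (r -> p)) -> (<>(q & r) | <>(r -> p))), w0   [&-rule on 1]
4. <>((q & r) | (r -> p)), w0   [~->-rule on 3]
5. ~(<>(q & r) | <>(r -> p)), w0   [~->-rule on 3]
6. ~<>(q & r), w0   [~|-rule on 5]
7. ~<>(r -> p), w0   [~|-rule on 5]
8. ~(q & r), w0   [~<>-rule on 6 via w0Rw0]
9. ~(r -> p), w0   [~<>-rule on 7 via w0Rw0]
10. r, w0   [~->-rule on 9]
11. ~p, w0   [~->-rule on 9]
Accessibility: w0Rw0
Branch closes: p and ~p both at w0.
Every branch closes; the branch above is one of them.

No, unsatisfiable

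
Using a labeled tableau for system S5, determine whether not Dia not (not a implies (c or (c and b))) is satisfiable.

Satisfiable

1. not Dia not (not a implies (c or (c and b))), 0
2. not a implies (c or (c and b)), 0   [neg-Dia-rule on 1 via 0R0]
3. c or (c and b), 0   [implies-rule on 2 (branches; this branch)]
4. c and b, 0   [or-rule on 3 (branches; this branch)]
5. c, 0   [and-rule on 4]
6. b, 0   [and-rule on 4]
Accessibility: 0R0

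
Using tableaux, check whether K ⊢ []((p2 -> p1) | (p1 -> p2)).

Valid in K

Tableau for the negation ~[]((p2 -> p1) | (p1 -> p2)):
1. ~[]((p2 -> p1) | (p1 -> p2)), w0
2. ~((p2 -> p1) | (p1 -> p2)), w1   [~[]-rule on 1: fresh world w1, w0Rw1]
3. ~(p2 -> p1), w1   [~|-rule on 2]
4. ~(p1 -> p2), w1   [~|-rule on 2]
5. p2, w1   [~->-rule on 3]
6. ~p1, w1   [~->-rule on 3]
7. p1, w1   [~->-rule on 4]
8. ~p2, w1   [~->-rule on 4]
Accessibility: w0Rw1
Branch closes: p1 and ~p1 both at w1.
All branches of the negation close; one closing branch shown above.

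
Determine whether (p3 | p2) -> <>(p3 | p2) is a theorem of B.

Valid

Tableau for the negation ~((p3 | p2) -> <>(p3 | p2)):
1. ~((p3 | p2) -> <>(p3 | p2)), u
2. p3 | p2, u   [~->-rule on 1]
3. ~<>(p3 | p2), u   [~->-rule on 1]
4. ~(p3 | p2), u   [~<>-rule on 3 via uRu]
5. ~p3, u   [~|-rule on 4]
6. ~p2, u   [~|-rule on 4]
7. p2, u   [|-rule on 2 (branches; this branch)]
Accessibility: uRu
Branch closes: p2 and ~p2 both at u.
Every branch of the negation's tableau closes; the branch above is one of them.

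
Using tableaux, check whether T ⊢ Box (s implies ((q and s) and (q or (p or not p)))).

Invalid (countermodel exists)

Tableau for the negation not Box (s implies ((q and s) and (q or (p or not p)))):
1. not Box (s implies ((q and s) and (q or (p or not p)))), 0
2. not (s implies ((q and s) and (q or (p or not p)))), 1
3. s, 1
4. not ((q and s) and (q or (p or not p))), 1
5. not (q and s), 1
6. not q, 1
Accessibility: 0R0, 0R1, 1R1
The negation has an open branch (countermodel exists).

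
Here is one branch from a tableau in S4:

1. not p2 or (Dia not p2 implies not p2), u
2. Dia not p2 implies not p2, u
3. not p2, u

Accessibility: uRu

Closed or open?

Not closed

No world carries both an atom and its negation.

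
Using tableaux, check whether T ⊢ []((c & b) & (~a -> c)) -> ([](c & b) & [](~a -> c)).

Valid

Tableau for the negation ~([]((c & b) & (~a -> c)) -> ([](c & b) & [](~a -> c))):
1. ~([]((c & b) & (~a -> c)) -> ([](c & b) & [](~a -> c))), u
2. []((c & b) & (~a -> c)), u
3. ~([](c & b) & [](~a -> c)), u
4. (c & b) & (~a -> c), u
5. c & b, u
6. ~a -> c, u
7. c, u
8. b, u
9. ~[](~a -> c), u
10. ~(~a -> c), v
11. ~a, v
12. ~c, v
13. (c & b) & (~a -> c), v
14. c & b, v
15. ~a -> c, v
16. c, v
17. b, v
Accessibility: uRu, uRv, vRv
Branch closes: c and ~c both at v.
Every branch of the negation's tableau closes; the branch above is one of them.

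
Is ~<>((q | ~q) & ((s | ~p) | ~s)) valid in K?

Tableau for the negation <>((q | ~q) & ((s | ~p) | ~s)):
1. <>((q | ~q) & ((s | ~p) | ~s)), u
2. (q | ~q) & ((s | ~p) | ~s), v   [<>-rule on 1: fresh world v, uRv]
3. q | ~q, v   [&-rule on 2]
4. (s | ~p) | ~s, v   [&-rule on 2]
5. ~q, v   [|-rule on 3 (branches; this branch)]
6. ~s, v   [|-rule on 4 (branches; this branch)]
Accessibility: uRv
The negation has an open branch (countermodel exists).

Invalid (countermodel exists)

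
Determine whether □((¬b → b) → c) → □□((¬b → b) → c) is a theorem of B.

Not valid

Tableau for the negation ¬(□((¬b → b) → c) → □□((¬b → b) → c)):
1. ¬(□((¬b → b) → c) → □□((¬b → b) → c)), 0
2. □((¬b → b) → c), 0
3. ¬□□((¬b → b) → c), 0
4. (¬b → b) → c, 0
5. c, 0
6. ¬□((¬b → b) → c), 1
7. (¬b → b) → c, 1
8. c, 1
9. ¬((¬b → b) → c), 2
10. ¬b → b, 2
11. ¬c, 2
12. b, 2
Accessibility: 0R0, 0R1, 1R0, 1R1, 1R2, 2R1, 2R2
The negation has an open branch (countermodel exists).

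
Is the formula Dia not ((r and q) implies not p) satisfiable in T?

1. Dia not ((r and q) implies not p), u
2. not ((r and q) implies not p), v   [Dia-rule on 1: fresh world v, uRv]
3. r and q, v   [neg-implies-rule on 2]
4. p, v   [neg-implies-rule on 2]
5. r, v   [and-rule on 3]
6. q, v   [and-rule on 3]
Accessibility: uRu, uRv, vRv

Satisfiable (open branch found)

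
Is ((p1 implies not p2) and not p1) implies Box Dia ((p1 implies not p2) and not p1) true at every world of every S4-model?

Tableau for the negation not (((p1 implies not p2) and not p1) implies Box Dia ((p1 implies not p2) and not p1)):
1. not (((p1 implies not p2) and not p1) implies Box Dia ((p1 implies not p2) and not p1)), 0
2. (p1 implies not p2) and not p1, 0
3. not Box Dia ((p1 implies not p2) and not p1), 0
4. p1 implies not p2, 0
5. not p1, 0
6. not p2, 0
7. not Dia ((p1 implies not p2) and not p1), 1
8. not ((p1 implies not p2) and not p1), 1
9. p1, 1
Accessibility: 0R0, 0R1, 1R1
The negation has an open branch (countermodel exists).

Invalid (countermodel exists)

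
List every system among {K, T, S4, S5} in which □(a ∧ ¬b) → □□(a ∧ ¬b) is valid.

S4, S5

T-tableau for the negation ¬(□(a ∧ ¬b) → □□(a ∧ ¬b)):
1. ¬(□(a ∧ ¬b) → □□(a ∧ ¬b)), w0
2. □(a ∧ ¬b), w0   [¬→-rule on 1]
3. ¬□□(a ∧ ¬b), w0   [¬→-rule on 1]
4. a ∧ ¬b, w0   [□-rule on 2 via w0Rw0]
5. a, w0   [∧-rule on 4]
6. ¬b, w0   [∧-rule on 4]
7. ¬□(a ∧ ¬b), w1   [¬□-rule on 3: fresh world w1, w0Rw1]
8. a ∧ ¬b, w1   [□-rule on 2 via w0Rw1]
9. a, w1   [∧-rule on 8]
10. ¬b, w1   [∧-rule on 8]
11. ¬(a ∧ ¬b), w2   [¬□-rule on 7: fresh world w2, w1Rw2]
12. b, w2   [¬∧-rule on 11 (branches; this branch)]
Accessibility: w0Rw0, w0Rw1, w1Rw1, w1Rw2, w2Rw2
Complete open branch: countermodel on a T-frame, so not valid in T, nor in K (the same frame is also a K-frame).
S4-tableau for the negation ¬(□(a ∧ ¬b) → □□(a ∧ ¬b)):
1. ¬(□(a ∧ ¬b) → □□(a ∧ ¬b)), w0
2. □(a ∧ ¬b), w0   [¬→-rule on 1]
3. ¬□□(a ∧ ¬b), w0   [¬→-rule on 1]
4. a ∧ ¬b, w0   [□-rule on 2 via w0Rw0]
5. a, w0   [∧-rule on 4]
6. ¬b, w0   [∧-rule on 4]
7. ¬□(a ∧ ¬b), w1   [¬□-rule on 3: fresh world w1, w0Rw1]
8. a ∧ ¬b, w1   [□-rule on 2 via w0Rw1]
9. a, w1   [∧-rule on 8]
10. ¬b, w1   [∧-rule on 8]
11. ¬(a ∧ ¬b), w2   [¬□-rule on 7: fresh world w2, w1Rw2]
12. a ∧ ¬b, w2   [□-rule on 2 via w0Rw2]
13. a, w2   [∧-rule on 12]
14. ¬b, w2   [∧-rule on 12]
15. b, w2   [¬∧-rule on 11 (branches; this branch)]
Accessibility: w0Rw0, w0Rw1, w0Rw2, w1Rw1, w1Rw2, w2Rw2
Branch closes: b and ¬b both at w2.
Every branch closes (one shown): valid in S4, hence also in S5 (every theorem of S4 is a theorem of S5).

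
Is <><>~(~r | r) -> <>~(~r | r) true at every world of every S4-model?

Valid

Tableau for the negation ~(<><>~(~r | r) -> <>~(~r | r)):
1. ~(<><>~(~r | r) -> <>~(~r | r)), 0
2. <><>~(~r | r), 0   [~->-rule on 1]
3. ~<>~(~r | r), 0   [~->-rule on 1]
4. ~r | r, 0   [~<>-rule on 3 via 0R0]
5. r, 0   [|-rule on 4 (branches; this branch)]
6. <>~(~r | r), 1   [<>-rule on 2: fresh world 1, 0R1]
7. ~r | r, 1   [~<>-rule on 3 via 0R1]
8. r, 1   [|-rule on 7 (branches; this branch)]
9. ~(~r | r), 2   [<>-rule on 6: fresh world 2, 1R2]
10. r, 2   [~|-rule on 9]
11. ~r, 2   [~|-rule on 9]
Accessibility: 0R0, 0R1, 0R2, 1R1, 1R2, 2R2
Branch closes: r and ~r both at 2.
All branches of the negation close; one closing branch shown above.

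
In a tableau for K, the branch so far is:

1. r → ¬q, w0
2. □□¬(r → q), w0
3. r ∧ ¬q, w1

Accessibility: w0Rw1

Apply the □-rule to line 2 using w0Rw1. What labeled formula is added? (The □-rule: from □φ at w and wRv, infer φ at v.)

□¬(r → q), w1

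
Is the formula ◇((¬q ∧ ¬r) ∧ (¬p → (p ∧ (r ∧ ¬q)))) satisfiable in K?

Satisfiable (open branch found)

1. ◇((¬q ∧ ¬r) ∧ (¬p → (p ∧ (r ∧ ¬q)))), u
2. (¬q ∧ ¬r) ∧ (¬p → (p ∧ (r ∧ ¬q))), v   [◇-rule on 1: fresh world v, uRv]
3. ¬q ∧ ¬r, v   [∧-rule on 2]
4. ¬p → (p ∧ (r ∧ ¬q)), v   [∧-rule on 2]
5. ¬q, v   [∧-rule on 3]
6. ¬r, v   [∧-rule on 3]
7. p, v   [→-rule on 4 (branches; this branch)]
Accessibility: uRv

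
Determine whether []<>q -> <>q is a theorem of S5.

Tableau for the negation ~([]<>q -> <>q):
1. ~([]<>q -> <>q), 0
2. []<>q, 0
3. ~<>q, 0
4. <>q, 0
5. ~q, 0
6. q, 1
7. <>q, 1
8. ~q, 1
Accessibility: 0R0, 0R1, 1R0, 1R1
Branch closes: q and ~q both at 1.
Every branch of the negation's tableau closes; the branch above is one of them.

Yes, valid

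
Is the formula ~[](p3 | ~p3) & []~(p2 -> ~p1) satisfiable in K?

No, unsatisfiable

1. ~[](p3 | ~p3) & []~(p2 -> ~p1), 0
2. ~[](p3 | ~p3), 0
3. []~(p2 -> ~p1), 0
4. ~(p3 | ~p3), 1
5. ~p3, 1
6. p3, 1
Accessibility: 0R1
Branch closes: p3 and ~p3 both at 1.
All branches of the tableau close; one closing branch shown above.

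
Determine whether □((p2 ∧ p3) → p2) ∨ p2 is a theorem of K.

Valid in K

Tableau for the negation ¬(□((p2 ∧ p3) → p2) ∨ p2):
1. ¬(□((p2 ∧ p3) → p2) ∨ p2), u
2. ¬□((p2 ∧ p3) → p2), u
3. ¬p2, u
4. ¬((p2 ∧ p3) → p2), v
5. p2 ∧ p3, v
6. ¬p2, v
7. p2, v
8. p3, v
Accessibility: uRv
Branch closes: p2 and ¬p2 both at v.
Every branch of the negation's tableau closes; the branch above is one of them.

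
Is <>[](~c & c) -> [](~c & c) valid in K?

Tableau for the negation ~(<>[](~c & c) -> [](~c & c)):
1. ~(<>[](~c & c) -> [](~c & c)), 0
2. <>[](~c & c), 0
3. ~[](~c & c), 0
4. [](~c & c), 1
5. ~(~c & c), 2
6. ~c, 2
Accessibility: 0R1, 0R2
The negation has an open branch (countermodel exists).

Invalid (countermodel exists)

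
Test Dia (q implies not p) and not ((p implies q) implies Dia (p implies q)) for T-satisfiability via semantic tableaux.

1. Dia (q implies not p) and not ((p implies q) implies Dia (p implies q)), u
2. Dia (q implies not p), u
3. not ((p implies q) implies Dia (p implies q)), u
4. p implies q, u
5. not Dia (p implies q), u
6. not (p implies q), u
7. p, u
8. not q, u
9. q, u
Accessibility: uRu
Branch closes: q and not q both at u.
All branches of the tableau close; one closing branch shown above.

Unsatisfiable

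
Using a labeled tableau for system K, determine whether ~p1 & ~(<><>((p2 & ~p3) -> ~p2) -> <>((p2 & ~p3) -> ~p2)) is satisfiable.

Satisfiable

1. ~p1 & ~(<><>((p2 & ~p3) -> ~p2) -> <>((p2 & ~p3) -> ~p2)), w0
2. ~p1, w0   [&-rule on 1]
3. ~(<><>((p2 & ~p3) -> ~p2) -> <>((p2 & ~p3) -> ~p2)), w0   [&-rule on 1]
4. <><>((p2 & ~p3) -> ~p2), w0   [~->-rule on 3]
5. ~<>((p2 & ~p3) -> ~p2), w0   [~->-rule on 3]
6. <>((p2 & ~p3) -> ~p2), w1   [<>-rule on 4: fresh world w1, w0Rw1]
7. ~((p2 & ~p3) -> ~p2), w1   [~<>-rule on 5 via w0Rw1]
8. p2 & ~p3, w1   [~->-rule on 7]
9. p2, w1   [~->-rule on 7]
10. ~p3, w1   [&-rule on 8]
11. (p2 & ~p3) -> ~p2, w2   [<>-rule on 6: fresh world w2, w1Rw2]
12. ~p2, w2   [->-rule on 11 (branches; this branch)]
Accessibility: w0Rw1, w1Rw2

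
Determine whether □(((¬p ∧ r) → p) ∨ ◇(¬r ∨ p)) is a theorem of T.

Tableau for the negation ¬□(((¬p ∧ r) → p) ∨ ◇(¬r ∨ p)):
1. ¬□(((¬p ∧ r) → p) ∨ ◇(¬r ∨ p)), w0
2. ¬(((¬p ∧ r) → p) ∨ ◇(¬r ∨ p)), w1
3. ¬((¬p ∧ r) → p), w1
4. ¬◇(¬r ∨ p), w1
5. ¬p ∧ r, w1
6. ¬p, w1
7. r, w1
8. ¬(¬r ∨ p), w1
Accessibility: w0Rw0, w0Rw1, w1Rw1
The negation has an open branch (countermodel exists).

Not valid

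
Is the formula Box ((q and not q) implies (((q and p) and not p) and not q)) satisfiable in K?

1. Box ((q and not q) implies (((q and p) and not p) and not q)), u

Satisfiable (open branch found)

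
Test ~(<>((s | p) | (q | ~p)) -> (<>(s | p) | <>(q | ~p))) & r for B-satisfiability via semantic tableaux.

Unsatisfiable (every branch closes)

1. ~(<>((s | p) | (q | ~p)) -> (<>(s | p) | <>(q | ~p))) & r, 0
2. ~(<>((s | p) | (q | ~p)) -> (<>(s | p) | <>(q | ~p))), 0   [&-rule on 1]
3. r, 0   [&-rule on 1]
4. <>((s | p) | (q | ~p)), 0   [~->-rule on 2]
5. ~(<>(s | p) | <>(q | ~p)), 0   [~->-rule on 2]
6. ~<>(s | p), 0   [~|-rule on 5]
7. ~<>(q | ~p), 0   [~|-rule on 5]
8. ~(s | p), 0   [~<>-rule on 6 via 0R0]
9. ~s, 0   [~|-rule on 8]
10. ~p, 0   [~|-rule on 8]
11. ~(q | ~p), 0   [~<>-rule on 7 via 0R0]
12. ~q, 0   [~|-rule on 11]
13. p, 0   [~|-rule on 11]
Accessibility: 0R0
Branch closes: p and ~p both at 0.
Every branch closes; the branch above is one of them.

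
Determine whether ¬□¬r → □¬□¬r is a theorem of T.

Invalid (countermodel exists)

Tableau for the negation ¬(¬□¬r → □¬□¬r):
1. ¬(¬□¬r → □¬□¬r), 0
2. ¬□¬r, 0
3. ¬□¬□¬r, 0
4. r, 1
5. □¬r, 2
6. ¬r, 2
Accessibility: 0R0, 0R1, 0R2, 1R1, 2R2
The negation has an open branch (countermodel exists).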